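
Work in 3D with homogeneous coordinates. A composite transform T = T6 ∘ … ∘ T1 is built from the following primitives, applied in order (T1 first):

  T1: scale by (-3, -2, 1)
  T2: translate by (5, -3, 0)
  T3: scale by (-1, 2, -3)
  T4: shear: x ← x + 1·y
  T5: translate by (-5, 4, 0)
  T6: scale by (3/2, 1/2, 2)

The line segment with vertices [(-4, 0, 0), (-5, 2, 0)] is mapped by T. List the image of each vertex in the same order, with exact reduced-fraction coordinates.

T1 scale by (-3, -2, 1): (-4, 0, 0) → (12, 0, 0); (-5, 2, 0) → (15, -4, 0)
T2 translate by (5, -3, 0): (12, 0, 0) → (17, -3, 0); (15, -4, 0) → (20, -7, 0)
T3 scale by (-1, 2, -3): (17, -3, 0) → (-17, -6, 0); (20, -7, 0) → (-20, -14, 0)
T4 shear: x ← x + 1·y: (-17, -6, 0) → (-23, -6, 0); (-20, -14, 0) → (-34, -14, 0)
T5 translate by (-5, 4, 0): (-23, -6, 0) → (-28, -2, 0); (-34, -14, 0) → (-39, -10, 0)
T6 scale by (3/2, 1/2, 2): (-28, -2, 0) → (-42, -1, 0); (-39, -10, 0) → (-117/2, -5, 0)

image vertices: (-42, -1, 0), (-117/2, -5, 0)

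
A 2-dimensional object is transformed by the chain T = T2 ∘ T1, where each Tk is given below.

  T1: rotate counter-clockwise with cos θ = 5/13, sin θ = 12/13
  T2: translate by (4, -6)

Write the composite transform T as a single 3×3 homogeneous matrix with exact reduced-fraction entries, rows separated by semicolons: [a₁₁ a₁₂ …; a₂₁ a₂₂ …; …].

T = [5/13 -12/13 4; 12/13 5/13 -6; 0 0 1]

T1 = [5/13 -12/13 0; 12/13 5/13 0; 0 0 1]
T2·T1 = [5/13 -12/13 4; 12/13 5/13 -6; 0 0 1]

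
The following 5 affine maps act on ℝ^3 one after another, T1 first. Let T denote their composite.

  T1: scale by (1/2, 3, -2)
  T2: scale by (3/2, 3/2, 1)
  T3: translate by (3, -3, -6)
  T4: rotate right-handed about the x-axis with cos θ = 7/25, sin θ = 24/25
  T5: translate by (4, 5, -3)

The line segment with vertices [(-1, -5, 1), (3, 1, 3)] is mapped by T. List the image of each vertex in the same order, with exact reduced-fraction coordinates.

image vertices: (25/4, 277/50, -743/25), (37/4, 847/50, -123/25)

T1 scale by (1/2, 3, -2): (-1, -5, 1) → (-1/2, -15, -2); (3, 1, 3) → (3/2, 3, -6)
T2 scale by (3/2, 3/2, 1): (-1/2, -15, -2) → (-3/4, -45/2, -2); (3/2, 3, -6) → (9/4, 9/2, -6)
T3 translate by (3, -3, -6): (-3/4, -45/2, -2) → (9/4, -51/2, -8); (9/4, 9/2, -6) → (21/4, 3/2, -12)
T4 rotate right-handed about the x-axis with cos θ = 7/25, sin θ = 24/25: (9/4, -51/2, -8) → (9/4, 27/50, -668/25); (21/4, 3/2, -12) → (21/4, 597/50, -48/25)
T5 translate by (4, 5, -3): (9/4, 27/50, -668/25) → (25/4, 277/50, -743/25); (21/4, 597/50, -48/25) → (37/4, 847/50, -123/25)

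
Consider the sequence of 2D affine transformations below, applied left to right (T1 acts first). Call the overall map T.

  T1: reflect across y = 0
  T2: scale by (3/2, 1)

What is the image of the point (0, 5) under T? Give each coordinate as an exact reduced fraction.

T1 reflect across y = 0: (0, 5) → (0, -5)
T2 scale by (3/2, 1): (0, -5) → (0, -5)

T(p) = (0, -5)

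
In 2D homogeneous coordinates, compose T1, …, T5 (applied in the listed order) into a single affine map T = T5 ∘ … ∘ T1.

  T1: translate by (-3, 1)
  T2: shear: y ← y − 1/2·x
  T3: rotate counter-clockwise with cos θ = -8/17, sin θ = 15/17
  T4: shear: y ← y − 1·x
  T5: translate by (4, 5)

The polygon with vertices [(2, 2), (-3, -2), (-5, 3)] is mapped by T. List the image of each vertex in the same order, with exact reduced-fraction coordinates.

T1 translate by (-3, 1): (2, 2) → (-1, 3); (-3, -2) → (-6, -1); (-5, 3) → (-8, 4)
T2 shear: y ← y − 1/2·x: (-1, 3) → (-1, 7/2); (-6, -1) → (-6, 2); (-8, 4) → (-8, 8)
T3 rotate counter-clockwise with cos θ = -8/17, sin θ = 15/17: (-1, 7/2) → (-89/34, -43/17); (-6, 2) → (18/17, -106/17); (-8, 8) → (-56/17, -184/17)
T4 shear: y ← y − 1·x: (-89/34, -43/17) → (-89/34, 3/34); (18/17, -106/17) → (18/17, -124/17); (-56/17, -184/17) → (-56/17, -128/17)
T5 translate by (4, 5): (-89/34, 3/34) → (47/34, 173/34); (18/17, -124/17) → (86/17, -39/17); (-56/17, -128/17) → (12/17, -43/17)

image vertices: (47/34, 173/34), (86/17, -39/17), (12/17, -43/17)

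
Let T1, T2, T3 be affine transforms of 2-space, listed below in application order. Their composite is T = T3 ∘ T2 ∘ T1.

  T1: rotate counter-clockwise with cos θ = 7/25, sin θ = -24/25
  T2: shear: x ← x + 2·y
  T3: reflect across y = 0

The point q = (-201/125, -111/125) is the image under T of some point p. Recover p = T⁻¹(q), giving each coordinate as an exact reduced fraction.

T1 = [7/25 24/25 0; -24/25 7/25 0; 0 0 1]
T2·T1 = [-41/25 38/25 0; -24/25 7/25 0; 0 0 1]
T3·…·T1 = [-41/25 38/25 0; 24/25 -7/25 0; 0 0 1]
det M = -1; M⁻¹ = [7/25 38/25 0; 24/25 41/25 0; 0 0 1]
M⁻¹ · (-201/125, -111/125)ᵀ = (-9/5, -3)ᵀ

p = (-9/5, -3)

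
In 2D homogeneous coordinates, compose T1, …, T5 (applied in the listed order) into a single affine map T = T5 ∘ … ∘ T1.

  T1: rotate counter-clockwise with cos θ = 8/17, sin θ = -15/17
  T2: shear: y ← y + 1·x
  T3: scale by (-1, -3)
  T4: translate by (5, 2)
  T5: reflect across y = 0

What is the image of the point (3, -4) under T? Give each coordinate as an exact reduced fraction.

T(p) = (121/17, -373/17)

T1 rotate counter-clockwise with cos θ = 8/17, sin θ = -15/17: (3, -4) → (-36/17, -77/17)
T2 shear: y ← y + 1·x: (-36/17, -77/17) → (-36/17, -113/17)
T3 scale by (-1, -3): (-36/17, -113/17) → (36/17, 339/17)
T4 translate by (5, 2): (36/17, 339/17) → (121/17, 373/17)
T5 reflect across y = 0: (121/17, 373/17) → (121/17, -373/17)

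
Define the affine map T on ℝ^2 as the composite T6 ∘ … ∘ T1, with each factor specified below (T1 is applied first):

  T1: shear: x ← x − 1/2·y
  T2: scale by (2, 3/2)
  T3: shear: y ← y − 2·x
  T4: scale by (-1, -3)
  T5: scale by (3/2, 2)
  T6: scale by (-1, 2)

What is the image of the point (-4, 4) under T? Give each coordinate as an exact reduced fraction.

T(p) = (-18, -360)

T1 shear: x ← x − 1/2·y: (-4, 4) → (-6, 4)
T2 scale by (2, 3/2): (-6, 4) → (-12, 6)
T3 shear: y ← y − 2·x: (-12, 6) → (-12, 30)
T4 scale by (-1, -3): (-12, 30) → (12, -90)
T5 scale by (3/2, 2): (12, -90) → (18, -180)
T6 scale by (-1, 2): (18, -180) → (-18, -360)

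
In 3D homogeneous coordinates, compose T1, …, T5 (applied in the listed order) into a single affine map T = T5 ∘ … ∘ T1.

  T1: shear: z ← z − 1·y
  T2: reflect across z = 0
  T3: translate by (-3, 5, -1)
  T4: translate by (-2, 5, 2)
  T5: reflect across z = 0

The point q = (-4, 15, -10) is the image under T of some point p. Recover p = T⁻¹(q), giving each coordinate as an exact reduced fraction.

p = (1, 5, -4)

T1 = [1 0 0 0; 0 1 0 0; 0 -1 1 0; 0 0 0 1]
T2·T1 = [1 0 0 0; 0 1 0 0; 0 1 -1 0; 0 0 0 1]
T3·…·T1 = [1 0 0 -3; 0 1 0 5; 0 1 -1 -1; 0 0 0 1]
T4·…·T1 = [1 0 0 -5; 0 1 0 10; 0 1 -1 1; 0 0 0 1]
T5·…·T1 = [1 0 0 -5; 0 1 0 10; 0 -1 1 -1; 0 0 0 1]
det M = 1; M⁻¹ = [1 0 0 5; 0 1 0 -10; 0 1 1 -9; 0 0 0 1]
M⁻¹ · (-4, 15, -10)ᵀ = (1, 5, -4)ᵀ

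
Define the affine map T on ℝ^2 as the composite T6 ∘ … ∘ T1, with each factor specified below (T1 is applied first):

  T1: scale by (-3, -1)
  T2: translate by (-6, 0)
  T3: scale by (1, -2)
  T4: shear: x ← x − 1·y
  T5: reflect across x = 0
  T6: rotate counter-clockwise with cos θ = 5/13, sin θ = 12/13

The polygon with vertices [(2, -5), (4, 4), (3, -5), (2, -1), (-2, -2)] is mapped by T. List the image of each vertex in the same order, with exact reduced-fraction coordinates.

T1 scale by (-3, -1): (2, -5) → (-6, 5); (4, 4) → (-12, -4); (3, -5) → (-9, 5); (2, -1) → (-6, 1); (-2, -2) → (6, 2)
T2 translate by (-6, 0): (-6, 5) → (-12, 5); (-12, -4) → (-18, -4); (-9, 5) → (-15, 5); (-6, 1) → (-12, 1); (6, 2) → (0, 2)
T3 scale by (1, -2): (-12, 5) → (-12, -10); (-18, -4) → (-18, 8); (-15, 5) → (-15, -10); (-12, 1) → (-12, -2); (0, 2) → (0, -4)
T4 shear: x ← x − 1·y: (-12, -10) → (-2, -10); (-18, 8) → (-26, 8); (-15, -10) → (-5, -10); (-12, -2) → (-10, -2); (0, -4) → (4, -4)
T5 reflect across x = 0: (-2, -10) → (2, -10); (-26, 8) → (26, 8); (-5, -10) → (5, -10); (-10, -2) → (10, -2); (4, -4) → (-4, -4)
T6 rotate counter-clockwise with cos θ = 5/13, sin θ = 12/13: (2, -10) → (10, -2); (26, 8) → (34/13, 352/13); (5, -10) → (145/13, 10/13); (10, -2) → (74/13, 110/13); (-4, -4) → (28/13, -68/13)

image vertices: (10, -2), (34/13, 352/13), (145/13, 10/13), (74/13, 110/13), (28/13, -68/13)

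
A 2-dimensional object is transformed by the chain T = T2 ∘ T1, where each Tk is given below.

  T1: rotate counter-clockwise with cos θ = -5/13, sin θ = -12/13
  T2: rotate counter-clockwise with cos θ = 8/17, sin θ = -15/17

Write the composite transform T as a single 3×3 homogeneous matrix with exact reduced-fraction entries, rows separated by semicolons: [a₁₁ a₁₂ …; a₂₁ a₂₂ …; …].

T1 = [-5/13 12/13 0; -12/13 -5/13 0; 0 0 1]
T2·T1 = [-220/221 21/221 0; -21/221 -220/221 0; 0 0 1]

T = [-220/221 21/221 0; -21/221 -220/221 0; 0 0 1]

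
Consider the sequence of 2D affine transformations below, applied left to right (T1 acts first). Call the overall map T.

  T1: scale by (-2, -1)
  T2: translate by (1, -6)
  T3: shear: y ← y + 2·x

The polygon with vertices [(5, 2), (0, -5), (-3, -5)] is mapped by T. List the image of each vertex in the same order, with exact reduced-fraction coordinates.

T1 scale by (-2, -1): (5, 2) → (-10, -2); (0, -5) → (0, 5); (-3, -5) → (6, 5)
T2 translate by (1, -6): (-10, -2) → (-9, -8); (0, 5) → (1, -1); (6, 5) → (7, -1)
T3 shear: y ← y + 2·x: (-9, -8) → (-9, -26); (1, -1) → (1, 1); (7, -1) → (7, 13)

image vertices: (-9, -26), (1, 1), (7, 13)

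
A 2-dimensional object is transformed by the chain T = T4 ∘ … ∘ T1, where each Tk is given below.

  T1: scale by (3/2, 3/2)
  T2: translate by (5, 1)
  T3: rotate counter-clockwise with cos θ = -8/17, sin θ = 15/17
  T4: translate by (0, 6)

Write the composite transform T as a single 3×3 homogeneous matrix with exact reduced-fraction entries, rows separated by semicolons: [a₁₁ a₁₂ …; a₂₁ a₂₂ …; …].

T = [-12/17 -45/34 -55/17; 45/34 -12/17 169/17; 0 0 1]

T1 = [3/2 0 0; 0 3/2 0; 0 0 1]
T2·T1 = [3/2 0 5; 0 3/2 1; 0 0 1]
T3·…·T1 = [-12/17 -45/34 -55/17; 45/34 -12/17 67/17; 0 0 1]
T4·…·T1 = [-12/17 -45/34 -55/17; 45/34 -12/17 169/17; 0 0 1]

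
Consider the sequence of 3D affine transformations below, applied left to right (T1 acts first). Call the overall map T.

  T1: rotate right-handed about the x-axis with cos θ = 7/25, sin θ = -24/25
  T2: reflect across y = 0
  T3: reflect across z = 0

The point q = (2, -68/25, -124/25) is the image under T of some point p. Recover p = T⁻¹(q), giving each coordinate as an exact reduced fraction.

T1 = [1 0 0 0; 0 7/25 24/25 0; 0 -24/25 7/25 0; 0 0 0 1]
T2·T1 = [1 0 0 0; 0 -7/25 -24/25 0; 0 -24/25 7/25 0; 0 0 0 1]
T3·…·T1 = [1 0 0 0; 0 -7/25 -24/25 0; 0 24/25 -7/25 0; 0 0 0 1]
det M = 1; M⁻¹ = [1 0 0 0; 0 -7/25 24/25 0; 0 -24/25 -7/25 0; 0 0 0 1]
M⁻¹ · (2, -68/25, -124/25)ᵀ = (2, -4, 4)ᵀ

p = (2, -4, 4)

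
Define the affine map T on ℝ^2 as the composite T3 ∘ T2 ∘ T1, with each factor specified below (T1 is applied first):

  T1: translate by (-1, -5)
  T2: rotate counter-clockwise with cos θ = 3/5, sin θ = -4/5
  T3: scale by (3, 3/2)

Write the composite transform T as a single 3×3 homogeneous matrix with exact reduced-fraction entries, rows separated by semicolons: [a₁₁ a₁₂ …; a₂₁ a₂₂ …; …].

T1 = [1 0 -1; 0 1 -5; 0 0 1]
T2·T1 = [3/5 4/5 -23/5; -4/5 3/5 -11/5; 0 0 1]
T3·…·T1 = [9/5 12/5 -69/5; -6/5 9/10 -33/10; 0 0 1]

T = [9/5 12/5 -69/5; -6/5 9/10 -33/10; 0 0 1]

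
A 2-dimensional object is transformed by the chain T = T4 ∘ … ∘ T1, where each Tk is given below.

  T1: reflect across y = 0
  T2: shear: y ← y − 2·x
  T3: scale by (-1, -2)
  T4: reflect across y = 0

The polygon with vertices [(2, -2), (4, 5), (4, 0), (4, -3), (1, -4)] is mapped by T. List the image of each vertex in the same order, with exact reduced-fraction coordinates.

T1 reflect across y = 0: (2, -2) → (2, 2); (4, 5) → (4, -5); (4, 0) → (4, 0); (4, -3) → (4, 3); (1, -4) → (1, 4)
T2 shear: y ← y − 2·x: (2, 2) → (2, -2); (4, -5) → (4, -13); (4, 0) → (4, -8); (4, 3) → (4, -5); (1, 4) → (1, 2)
T3 scale by (-1, -2): (2, -2) → (-2, 4); (4, -13) → (-4, 26); (4, -8) → (-4, 16); (4, -5) → (-4, 10); (1, 2) → (-1, -4)
T4 reflect across y = 0: (-2, 4) → (-2, -4); (-4, 26) → (-4, -26); (-4, 16) → (-4, -16); (-4, 10) → (-4, -10); (-1, -4) → (-1, 4)

image vertices: (-2, -4), (-4, -26), (-4, -16), (-4, -10), (-1, 4)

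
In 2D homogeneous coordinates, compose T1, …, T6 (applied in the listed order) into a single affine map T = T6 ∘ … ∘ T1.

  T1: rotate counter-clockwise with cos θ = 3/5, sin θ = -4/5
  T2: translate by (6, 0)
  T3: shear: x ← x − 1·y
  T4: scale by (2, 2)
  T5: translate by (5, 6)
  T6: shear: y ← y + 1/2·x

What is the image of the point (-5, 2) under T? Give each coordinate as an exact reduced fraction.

T(p) = (19/5, 183/10)

T1 rotate counter-clockwise with cos θ = 3/5, sin θ = -4/5: (-5, 2) → (-7/5, 26/5)
T2 translate by (6, 0): (-7/5, 26/5) → (23/5, 26/5)
T3 shear: x ← x − 1·y: (23/5, 26/5) → (-3/5, 26/5)
T4 scale by (2, 2): (-3/5, 26/5) → (-6/5, 52/5)
T5 translate by (5, 6): (-6/5, 52/5) → (19/5, 82/5)
T6 shear: y ← y + 1/2·x: (19/5, 82/5) → (19/5, 183/10)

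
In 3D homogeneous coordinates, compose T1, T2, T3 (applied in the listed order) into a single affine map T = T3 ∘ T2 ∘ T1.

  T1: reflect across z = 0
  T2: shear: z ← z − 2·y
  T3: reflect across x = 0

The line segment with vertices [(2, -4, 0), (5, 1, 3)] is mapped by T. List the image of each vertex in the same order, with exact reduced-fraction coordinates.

T1 reflect across z = 0: (2, -4, 0) → (2, -4, 0); (5, 1, 3) → (5, 1, -3)
T2 shear: z ← z − 2·y: (2, -4, 0) → (2, -4, 8); (5, 1, -3) → (5, 1, -5)
T3 reflect across x = 0: (2, -4, 8) → (-2, -4, 8); (5, 1, -5) → (-5, 1, -5)

image vertices: (-2, -4, 8), (-5, 1, -5)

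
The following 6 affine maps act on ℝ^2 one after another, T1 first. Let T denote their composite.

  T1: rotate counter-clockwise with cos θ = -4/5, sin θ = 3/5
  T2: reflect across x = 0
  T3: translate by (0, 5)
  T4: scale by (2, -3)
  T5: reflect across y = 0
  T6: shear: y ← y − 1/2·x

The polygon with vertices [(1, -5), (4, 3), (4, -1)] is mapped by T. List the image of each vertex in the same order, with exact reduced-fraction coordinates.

T1 rotate counter-clockwise with cos θ = -4/5, sin θ = 3/5: (1, -5) → (11/5, 23/5); (4, 3) → (-5, 0); (4, -1) → (-13/5, 16/5)
T2 reflect across x = 0: (11/5, 23/5) → (-11/5, 23/5); (-5, 0) → (5, 0); (-13/5, 16/5) → (13/5, 16/5)
T3 translate by (0, 5): (-11/5, 23/5) → (-11/5, 48/5); (5, 0) → (5, 5); (13/5, 16/5) → (13/5, 41/5)
T4 scale by (2, -3): (-11/5, 48/5) → (-22/5, -144/5); (5, 5) → (10, -15); (13/5, 41/5) → (26/5, -123/5)
T5 reflect across y = 0: (-22/5, -144/5) → (-22/5, 144/5); (10, -15) → (10, 15); (26/5, -123/5) → (26/5, 123/5)
T6 shear: y ← y − 1/2·x: (-22/5, 144/5) → (-22/5, 31); (10, 15) → (10, 10); (26/5, 123/5) → (26/5, 22)

image vertices: (-22/5, 31), (10, 10), (26/5, 22)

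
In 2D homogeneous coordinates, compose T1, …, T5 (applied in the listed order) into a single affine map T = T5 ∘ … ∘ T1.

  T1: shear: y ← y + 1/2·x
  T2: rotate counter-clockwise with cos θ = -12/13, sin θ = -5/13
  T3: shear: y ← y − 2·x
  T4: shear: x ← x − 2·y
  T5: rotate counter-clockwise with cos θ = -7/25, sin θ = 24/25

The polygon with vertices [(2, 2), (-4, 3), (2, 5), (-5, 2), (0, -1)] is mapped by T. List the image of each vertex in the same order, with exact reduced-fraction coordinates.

image vertices: (343/325, 1324/325), (609/325, 6662/325), (898/325, 5314/325), (35/26, 240/13), (-37/65, -266/65)

T1 shear: y ← y + 1/2·x: (2, 2) → (2, 3); (-4, 3) → (-4, 1); (2, 5) → (2, 6); (-5, 2) → (-5, -1/2); (0, -1) → (0, -1)
T2 rotate counter-clockwise with cos θ = -12/13, sin θ = -5/13: (2, 3) → (-9/13, -46/13); (-4, 1) → (53/13, 8/13); (2, 6) → (6/13, -82/13); (-5, -1/2) → (115/26, 31/13); (0, -1) → (-5/13, 12/13)
T3 shear: y ← y − 2·x: (-9/13, -46/13) → (-9/13, -28/13); (53/13, 8/13) → (53/13, -98/13); (6/13, -82/13) → (6/13, -94/13); (115/26, 31/13) → (115/26, -84/13); (-5/13, 12/13) → (-5/13, 22/13)
T4 shear: x ← x − 2·y: (-9/13, -28/13) → (47/13, -28/13); (53/13, -98/13) → (249/13, -98/13); (6/13, -94/13) → (194/13, -94/13); (115/26, -84/13) → (451/26, -84/13); (-5/13, 22/13) → (-49/13, 22/13)
T5 rotate counter-clockwise with cos θ = -7/25, sin θ = 24/25: (47/13, -28/13) → (343/325, 1324/325); (249/13, -98/13) → (609/325, 6662/325); (194/13, -94/13) → (898/325, 5314/325); (451/26, -84/13) → (35/26, 240/13); (-49/13, 22/13) → (-37/65, -266/65)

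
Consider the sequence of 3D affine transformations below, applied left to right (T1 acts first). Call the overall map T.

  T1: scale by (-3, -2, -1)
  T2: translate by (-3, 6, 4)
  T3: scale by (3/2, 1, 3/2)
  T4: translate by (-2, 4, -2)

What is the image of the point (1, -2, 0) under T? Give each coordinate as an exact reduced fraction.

T1 scale by (-3, -2, -1): (1, -2, 0) → (-3, 4, 0)
T2 translate by (-3, 6, 4): (-3, 4, 0) → (-6, 10, 4)
T3 scale by (3/2, 1, 3/2): (-6, 10, 4) → (-9, 10, 6)
T4 translate by (-2, 4, -2): (-9, 10, 6) → (-11, 14, 4)

T(p) = (-11, 14, 4)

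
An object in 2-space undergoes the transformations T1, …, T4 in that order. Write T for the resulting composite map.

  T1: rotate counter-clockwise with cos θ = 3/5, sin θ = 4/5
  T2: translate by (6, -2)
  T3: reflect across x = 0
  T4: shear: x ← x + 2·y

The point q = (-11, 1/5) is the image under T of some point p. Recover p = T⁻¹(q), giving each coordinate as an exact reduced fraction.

p = (5, -3)

T1 = [3/5 -4/5 0; 4/5 3/5 0; 0 0 1]
T2·T1 = [3/5 -4/5 6; 4/5 3/5 -2; 0 0 1]
T3·…·T1 = [-3/5 4/5 -6; 4/5 3/5 -2; 0 0 1]
T4·…·T1 = [1 2 -10; 4/5 3/5 -2; 0 0 1]
det M = -1; M⁻¹ = [-3/5 2 -2; 4/5 -1 6; 0 0 1]
M⁻¹ · (-11, 1/5)ᵀ = (5, -3)ᵀ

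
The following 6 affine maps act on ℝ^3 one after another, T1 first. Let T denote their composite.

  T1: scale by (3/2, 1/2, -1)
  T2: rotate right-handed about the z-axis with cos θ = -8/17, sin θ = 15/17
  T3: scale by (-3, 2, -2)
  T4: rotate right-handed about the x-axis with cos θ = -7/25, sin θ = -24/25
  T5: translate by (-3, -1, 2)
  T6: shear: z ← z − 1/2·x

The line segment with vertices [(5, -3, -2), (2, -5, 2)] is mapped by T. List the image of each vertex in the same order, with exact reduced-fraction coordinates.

image vertices: (123/34, -152/17, -51/4), (-183/34, 297/425, -377/100)

T1 scale by (3/2, 1/2, -1): (5, -3, -2) → (15/2, -3/2, 2); (2, -5, 2) → (3, -5/2, -2)
T2 rotate right-handed about the z-axis with cos θ = -8/17, sin θ = 15/17: (15/2, -3/2, 2) → (-75/34, 249/34, 2); (3, -5/2, -2) → (27/34, 65/17, -2)
T3 scale by (-3, 2, -2): (-75/34, 249/34, 2) → (225/34, 249/17, -4); (27/34, 65/17, -2) → (-81/34, 130/17, 4)
T4 rotate right-handed about the x-axis with cos θ = -7/25, sin θ = -24/25: (225/34, 249/17, -4) → (225/34, -135/17, -220/17); (-81/34, 130/17, 4) → (-81/34, 722/425, -3596/425)
T5 translate by (-3, -1, 2): (225/34, -135/17, -220/17) → (123/34, -152/17, -186/17); (-81/34, 722/425, -3596/425) → (-183/34, 297/425, -2746/425)
T6 shear: z ← z − 1/2·x: (123/34, -152/17, -186/17) → (123/34, -152/17, -51/4); (-183/34, 297/425, -2746/425) → (-183/34, 297/425, -377/100)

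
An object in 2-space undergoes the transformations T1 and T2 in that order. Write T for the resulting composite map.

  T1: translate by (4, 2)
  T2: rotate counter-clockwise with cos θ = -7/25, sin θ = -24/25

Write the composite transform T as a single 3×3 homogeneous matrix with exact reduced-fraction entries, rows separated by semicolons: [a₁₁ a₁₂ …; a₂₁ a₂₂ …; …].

T1 = [1 0 4; 0 1 2; 0 0 1]
T2·T1 = [-7/25 24/25 4/5; -24/25 -7/25 -22/5; 0 0 1]

T = [-7/25 24/25 4/5; -24/25 -7/25 -22/5; 0 0 1]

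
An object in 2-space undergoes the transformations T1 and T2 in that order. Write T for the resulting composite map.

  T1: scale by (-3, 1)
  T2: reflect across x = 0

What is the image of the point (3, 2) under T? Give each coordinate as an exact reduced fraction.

T1 scale by (-3, 1): (3, 2) → (-9, 2)
T2 reflect across x = 0: (-9, 2) → (9, 2)

T(p) = (9, 2)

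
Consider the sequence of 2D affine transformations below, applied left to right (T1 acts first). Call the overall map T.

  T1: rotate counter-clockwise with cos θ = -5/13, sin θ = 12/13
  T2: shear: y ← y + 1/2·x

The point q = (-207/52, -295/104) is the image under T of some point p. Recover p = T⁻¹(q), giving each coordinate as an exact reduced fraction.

T1 = [-5/13 -12/13 0; 12/13 -5/13 0; 0 0 1]
T2·T1 = [-5/13 -12/13 0; 19/26 -11/13 0; 0 0 1]
det M = 1; M⁻¹ = [-11/13 12/13 0; -19/26 -5/13 0; 0 0 1]
M⁻¹ · (-207/52, -295/104)ᵀ = (3/4, 4)ᵀ

p = (3/4, 4)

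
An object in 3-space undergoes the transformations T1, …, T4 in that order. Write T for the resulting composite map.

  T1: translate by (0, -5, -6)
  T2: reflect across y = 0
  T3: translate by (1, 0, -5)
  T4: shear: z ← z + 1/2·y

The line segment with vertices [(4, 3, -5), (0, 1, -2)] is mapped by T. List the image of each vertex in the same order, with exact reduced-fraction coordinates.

T1 translate by (0, -5, -6): (4, 3, -5) → (4, -2, -11); (0, 1, -2) → (0, -4, -8)
T2 reflect across y = 0: (4, -2, -11) → (4, 2, -11); (0, -4, -8) → (0, 4, -8)
T3 translate by (1, 0, -5): (4, 2, -11) → (5, 2, -16); (0, 4, -8) → (1, 4, -13)
T4 shear: z ← z + 1/2·y: (5, 2, -16) → (5, 2, -15); (1, 4, -13) → (1, 4, -11)

image vertices: (5, 2, -15), (1, 4, -11)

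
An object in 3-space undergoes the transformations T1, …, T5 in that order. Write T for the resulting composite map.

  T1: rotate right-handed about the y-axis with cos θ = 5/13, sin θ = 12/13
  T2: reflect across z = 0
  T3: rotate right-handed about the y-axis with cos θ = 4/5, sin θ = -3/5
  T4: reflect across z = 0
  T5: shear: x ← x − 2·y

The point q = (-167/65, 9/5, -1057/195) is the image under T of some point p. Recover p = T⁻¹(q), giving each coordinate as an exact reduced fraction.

T1 = [5/13 0 12/13 0; 0 1 0 0; -12/13 0 5/13 0; 0 0 0 1]
T2·T1 = [5/13 0 12/13 0; 0 1 0 0; 12/13 0 -5/13 0; 0 0 0 1]
T3·…·T1 = [-16/65 0 63/65 0; 0 1 0 0; 63/65 0 16/65 0; 0 0 0 1]
T4·…·T1 = [-16/65 0 63/65 0; 0 1 0 0; -63/65 0 -16/65 0; 0 0 0 1]
T5·…·T1 = [-16/65 -2 63/65 0; 0 1 0 0; -63/65 0 -16/65 0; 0 0 0 1]
det M = 1; M⁻¹ = [-16/65 -32/65 -63/65 0; 0 1 0 0; 63/65 126/65 -16/65 0; 0 0 0 1]
M⁻¹ · (-167/65, 9/5, -1057/195)ᵀ = (5, 9/5, 7/3)ᵀ

p = (5, 9/5, 7/3)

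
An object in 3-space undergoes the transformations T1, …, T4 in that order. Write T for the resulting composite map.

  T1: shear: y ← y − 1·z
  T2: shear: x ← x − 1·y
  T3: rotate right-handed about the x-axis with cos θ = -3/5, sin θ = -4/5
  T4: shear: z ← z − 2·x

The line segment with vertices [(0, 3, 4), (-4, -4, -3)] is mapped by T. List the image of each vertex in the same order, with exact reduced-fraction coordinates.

T1 shear: y ← y − 1·z: (0, 3, 4) → (0, -1, 4); (-4, -4, -3) → (-4, -1, -3)
T2 shear: x ← x − 1·y: (0, -1, 4) → (1, -1, 4); (-4, -1, -3) → (-3, -1, -3)
T3 rotate right-handed about the x-axis with cos θ = -3/5, sin θ = -4/5: (1, -1, 4) → (1, 19/5, -8/5); (-3, -1, -3) → (-3, -9/5, 13/5)
T4 shear: z ← z − 2·x: (1, 19/5, -8/5) → (1, 19/5, -18/5); (-3, -9/5, 13/5) → (-3, -9/5, 43/5)

image vertices: (1, 19/5, -18/5), (-3, -9/5, 43/5)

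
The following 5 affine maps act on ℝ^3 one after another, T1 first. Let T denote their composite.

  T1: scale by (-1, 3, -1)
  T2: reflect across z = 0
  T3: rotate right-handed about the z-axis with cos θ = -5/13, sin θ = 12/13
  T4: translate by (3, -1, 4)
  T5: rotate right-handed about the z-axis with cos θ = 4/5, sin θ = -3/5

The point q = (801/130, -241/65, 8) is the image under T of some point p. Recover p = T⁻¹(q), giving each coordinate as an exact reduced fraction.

p = (0, -3/2, 4)

T1 = [-1 0 0 0; 0 3 0 0; 0 0 -1 0; 0 0 0 1]
T2·T1 = [-1 0 0 0; 0 3 0 0; 0 0 1 0; 0 0 0 1]
T3·…·T1 = [5/13 -36/13 0 0; -12/13 -15/13 0 0; 0 0 1 0; 0 0 0 1]
T4·…·T1 = [5/13 -36/13 0 3; -12/13 -15/13 0 -1; 0 0 1 4; 0 0 0 1]
T5·…·T1 = [-16/65 -189/65 0 9/5; -63/65 48/65 0 -13/5; 0 0 1 4; 0 0 0 1]
det M = -3; M⁻¹ = [-16/65 -63/65 0 -27/13; -21/65 16/195 0 31/39; 0 0 1 -4; 0 0 0 1]
M⁻¹ · (801/130, -241/65, 8)ᵀ = (0, -3/2, 4)ᵀ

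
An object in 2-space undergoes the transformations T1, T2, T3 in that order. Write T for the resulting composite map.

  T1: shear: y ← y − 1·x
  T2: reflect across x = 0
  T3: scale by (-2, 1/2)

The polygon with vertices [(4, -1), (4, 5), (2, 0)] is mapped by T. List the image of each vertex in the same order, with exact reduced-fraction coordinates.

T1 shear: y ← y − 1·x: (4, -1) → (4, -5); (4, 5) → (4, 1); (2, 0) → (2, -2)
T2 reflect across x = 0: (4, -5) → (-4, -5); (4, 1) → (-4, 1); (2, -2) → (-2, -2)
T3 scale by (-2, 1/2): (-4, -5) → (8, -5/2); (-4, 1) → (8, 1/2); (-2, -2) → (4, -1)

image vertices: (8, -5/2), (8, 1/2), (4, -1)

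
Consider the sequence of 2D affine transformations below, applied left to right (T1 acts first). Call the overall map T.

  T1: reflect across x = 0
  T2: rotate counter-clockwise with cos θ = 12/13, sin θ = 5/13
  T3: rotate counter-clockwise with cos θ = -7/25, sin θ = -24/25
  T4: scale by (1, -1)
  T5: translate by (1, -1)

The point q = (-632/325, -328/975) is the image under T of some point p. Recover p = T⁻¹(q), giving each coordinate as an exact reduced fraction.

p = (-1/3, -3)

T1 = [-1 0 0; 0 1 0; 0 0 1]
T2·T1 = [-12/13 -5/13 0; -5/13 12/13 0; 0 0 1]
T3·…·T1 = [-36/325 323/325 0; 323/325 36/325 0; 0 0 1]
T4·…·T1 = [-36/325 323/325 0; -323/325 -36/325 0; 0 0 1]
T5·…·T1 = [-36/325 323/325 1; -323/325 -36/325 -1; 0 0 1]
det M = 1; M⁻¹ = [-36/325 -323/325 -287/325; 323/325 -36/325 -359/325; 0 0 1]
M⁻¹ · (-632/325, -328/975)ᵀ = (-1/3, -3)ᵀ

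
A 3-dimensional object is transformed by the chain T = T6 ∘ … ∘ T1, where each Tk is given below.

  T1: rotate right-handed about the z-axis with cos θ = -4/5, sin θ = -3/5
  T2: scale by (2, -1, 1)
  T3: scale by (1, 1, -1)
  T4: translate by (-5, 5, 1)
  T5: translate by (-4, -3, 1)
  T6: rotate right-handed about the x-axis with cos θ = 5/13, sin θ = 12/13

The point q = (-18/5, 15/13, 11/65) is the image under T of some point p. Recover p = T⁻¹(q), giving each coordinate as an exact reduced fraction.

p = (-3, 1/2, 3)

T1 = [-4/5 3/5 0 0; -3/5 -4/5 0 0; 0 0 1 0; 0 0 0 1]
T2·T1 = [-8/5 6/5 0 0; 3/5 4/5 0 0; 0 0 1 0; 0 0 0 1]
T3·…·T1 = [-8/5 6/5 0 0; 3/5 4/5 0 0; 0 0 -1 0; 0 0 0 1]
T4·…·T1 = [-8/5 6/5 0 -5; 3/5 4/5 0 5; 0 0 -1 1; 0 0 0 1]
T5·…·T1 = [-8/5 6/5 0 -9; 3/5 4/5 0 2; 0 0 -1 2; 0 0 0 1]
T6·…·T1 = [-8/5 6/5 0 -9; 3/13 4/13 12/13 -14/13; 36/65 48/65 -5/13 34/13; 0 0 0 1]
det M = 2; M⁻¹ = [-2/5 3/13 36/65 -24/5; 3/10 4/13 48/65 11/10; 0 12/13 -5/13 2; 0 0 0 1]
M⁻¹ · (-18/5, 15/13, 11/65)ᵀ = (-3, 1/2, 3)ᵀ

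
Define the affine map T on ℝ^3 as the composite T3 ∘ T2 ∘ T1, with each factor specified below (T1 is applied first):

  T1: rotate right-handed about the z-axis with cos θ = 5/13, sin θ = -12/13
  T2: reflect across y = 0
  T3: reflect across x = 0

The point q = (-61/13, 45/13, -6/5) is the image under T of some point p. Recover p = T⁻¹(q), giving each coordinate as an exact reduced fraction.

p = (5, 3, -6/5)

T1 = [5/13 12/13 0 0; -12/13 5/13 0 0; 0 0 1 0; 0 0 0 1]
T2·T1 = [5/13 12/13 0 0; 12/13 -5/13 0 0; 0 0 1 0; 0 0 0 1]
T3·…·T1 = [-5/13 -12/13 0 0; 12/13 -5/13 0 0; 0 0 1 0; 0 0 0 1]
det M = 1; M⁻¹ = [-5/13 12/13 0 0; -12/13 -5/13 0 0; 0 0 1 0; 0 0 0 1]
M⁻¹ · (-61/13, 45/13, -6/5)ᵀ = (5, 3, -6/5)ᵀ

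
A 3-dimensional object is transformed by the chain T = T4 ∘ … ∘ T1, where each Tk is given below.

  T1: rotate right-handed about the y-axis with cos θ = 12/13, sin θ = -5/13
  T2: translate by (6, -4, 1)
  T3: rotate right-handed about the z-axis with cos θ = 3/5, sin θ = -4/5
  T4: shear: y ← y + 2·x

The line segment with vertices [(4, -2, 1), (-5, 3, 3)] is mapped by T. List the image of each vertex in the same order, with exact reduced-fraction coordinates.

image vertices: (51/65, -616/65, 45/13), (-43/65, -137/65, 24/13)

T1 rotate right-handed about the y-axis with cos θ = 12/13, sin θ = -5/13: (4, -2, 1) → (43/13, -2, 32/13); (-5, 3, 3) → (-75/13, 3, 11/13)
T2 translate by (6, -4, 1): (43/13, -2, 32/13) → (121/13, -6, 45/13); (-75/13, 3, 11/13) → (3/13, -1, 24/13)
T3 rotate right-handed about the z-axis with cos θ = 3/5, sin θ = -4/5: (121/13, -6, 45/13) → (51/65, -718/65, 45/13); (3/13, -1, 24/13) → (-43/65, -51/65, 24/13)
T4 shear: y ← y + 2·x: (51/65, -718/65, 45/13) → (51/65, -616/65, 45/13); (-43/65, -51/65, 24/13) → (-43/65, -137/65, 24/13)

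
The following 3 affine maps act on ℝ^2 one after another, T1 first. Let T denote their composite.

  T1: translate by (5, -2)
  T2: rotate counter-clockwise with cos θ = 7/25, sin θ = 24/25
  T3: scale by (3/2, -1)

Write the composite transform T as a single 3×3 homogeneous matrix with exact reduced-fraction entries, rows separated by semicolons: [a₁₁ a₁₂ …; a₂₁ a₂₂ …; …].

T = [21/50 -36/25 249/50; -24/25 -7/25 -106/25; 0 0 1]

T1 = [1 0 5; 0 1 -2; 0 0 1]
T2·T1 = [7/25 -24/25 83/25; 24/25 7/25 106/25; 0 0 1]
T3·…·T1 = [21/50 -36/25 249/50; -24/25 -7/25 -106/25; 0 0 1]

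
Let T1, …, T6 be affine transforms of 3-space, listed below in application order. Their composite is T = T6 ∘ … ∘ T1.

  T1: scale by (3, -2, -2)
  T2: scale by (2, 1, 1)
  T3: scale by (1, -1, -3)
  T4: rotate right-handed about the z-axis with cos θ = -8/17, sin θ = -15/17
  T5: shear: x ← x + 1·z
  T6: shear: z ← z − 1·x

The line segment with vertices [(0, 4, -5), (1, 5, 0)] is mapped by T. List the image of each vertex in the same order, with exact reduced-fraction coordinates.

image vertices: (-390/17, -64/17, -120/17), (6, -10, -6)

T1 scale by (3, -2, -2): (0, 4, -5) → (0, -8, 10); (1, 5, 0) → (3, -10, 0)
T2 scale by (2, 1, 1): (0, -8, 10) → (0, -8, 10); (3, -10, 0) → (6, -10, 0)
T3 scale by (1, -1, -3): (0, -8, 10) → (0, 8, -30); (6, -10, 0) → (6, 10, 0)
T4 rotate right-handed about the z-axis with cos θ = -8/17, sin θ = -15/17: (0, 8, -30) → (120/17, -64/17, -30); (6, 10, 0) → (6, -10, 0)
T5 shear: x ← x + 1·z: (120/17, -64/17, -30) → (-390/17, -64/17, -30); (6, -10, 0) → (6, -10, 0)
T6 shear: z ← z − 1·x: (-390/17, -64/17, -30) → (-390/17, -64/17, -120/17); (6, -10, 0) → (6, -10, -6)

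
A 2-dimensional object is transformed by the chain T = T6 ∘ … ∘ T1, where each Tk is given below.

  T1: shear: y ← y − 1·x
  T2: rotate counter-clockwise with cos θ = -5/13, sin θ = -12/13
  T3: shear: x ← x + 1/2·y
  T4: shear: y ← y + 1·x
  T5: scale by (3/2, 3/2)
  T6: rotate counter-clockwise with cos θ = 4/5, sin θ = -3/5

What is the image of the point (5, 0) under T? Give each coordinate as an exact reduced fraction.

T(p) = (-987/52, -291/52)

T1 shear: y ← y − 1·x: (5, 0) → (5, -5)
T2 rotate counter-clockwise with cos θ = -5/13, sin θ = -12/13: (5, -5) → (-85/13, -35/13)
T3 shear: x ← x + 1/2·y: (-85/13, -35/13) → (-205/26, -35/13)
T4 shear: y ← y + 1·x: (-205/26, -35/13) → (-205/26, -275/26)
T5 scale by (3/2, 3/2): (-205/26, -275/26) → (-615/52, -825/52)
T6 rotate counter-clockwise with cos θ = 4/5, sin θ = -3/5: (-615/52, -825/52) → (-987/52, -291/52)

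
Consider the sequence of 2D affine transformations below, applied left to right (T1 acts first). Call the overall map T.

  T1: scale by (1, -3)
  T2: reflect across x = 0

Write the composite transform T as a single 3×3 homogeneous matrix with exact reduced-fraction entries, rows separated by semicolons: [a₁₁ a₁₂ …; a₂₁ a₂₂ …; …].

T = [-1 0 0; 0 -3 0; 0 0 1]

T1 = [1 0 0; 0 -3 0; 0 0 1]
T2·T1 = [-1 0 0; 0 -3 0; 0 0 1]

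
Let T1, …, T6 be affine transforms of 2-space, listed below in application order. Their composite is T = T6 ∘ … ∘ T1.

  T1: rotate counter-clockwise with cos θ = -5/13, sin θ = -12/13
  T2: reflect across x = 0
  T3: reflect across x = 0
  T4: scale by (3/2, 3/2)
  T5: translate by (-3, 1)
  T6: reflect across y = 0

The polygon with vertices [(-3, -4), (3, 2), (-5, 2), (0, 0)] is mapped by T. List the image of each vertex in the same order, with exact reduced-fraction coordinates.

T1 rotate counter-clockwise with cos θ = -5/13, sin θ = -12/13: (-3, -4) → (-33/13, 56/13); (3, 2) → (9/13, -46/13); (-5, 2) → (49/13, 50/13); (0, 0) → (0, 0)
T2 reflect across x = 0: (-33/13, 56/13) → (33/13, 56/13); (9/13, -46/13) → (-9/13, -46/13); (49/13, 50/13) → (-49/13, 50/13); (0, 0) → (0, 0)
T3 reflect across x = 0: (33/13, 56/13) → (-33/13, 56/13); (-9/13, -46/13) → (9/13, -46/13); (-49/13, 50/13) → (49/13, 50/13); (0, 0) → (0, 0)
T4 scale by (3/2, 3/2): (-33/13, 56/13) → (-99/26, 84/13); (9/13, -46/13) → (27/26, -69/13); (49/13, 50/13) → (147/26, 75/13); (0, 0) → (0, 0)
T5 translate by (-3, 1): (-99/26, 84/13) → (-177/26, 97/13); (27/26, -69/13) → (-51/26, -56/13); (147/26, 75/13) → (69/26, 88/13); (0, 0) → (-3, 1)
T6 reflect across y = 0: (-177/26, 97/13) → (-177/26, -97/13); (-51/26, -56/13) → (-51/26, 56/13); (69/26, 88/13) → (69/26, -88/13); (-3, 1) → (-3, -1)

image vertices: (-177/26, -97/13), (-51/26, 56/13), (69/26, -88/13), (-3, -1)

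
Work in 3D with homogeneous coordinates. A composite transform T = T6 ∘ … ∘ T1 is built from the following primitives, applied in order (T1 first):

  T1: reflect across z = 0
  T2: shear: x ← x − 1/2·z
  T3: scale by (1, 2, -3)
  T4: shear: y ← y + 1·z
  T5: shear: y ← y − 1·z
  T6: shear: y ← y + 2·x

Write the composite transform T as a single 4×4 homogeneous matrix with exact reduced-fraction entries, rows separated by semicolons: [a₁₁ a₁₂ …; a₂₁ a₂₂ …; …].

T = [1 0 1/2 0; 2 2 1 0; 0 0 3 0; 0 0 0 1]

T1 = [1 0 0 0; 0 1 0 0; 0 0 -1 0; 0 0 0 1]
T2·T1 = [1 0 1/2 0; 0 1 0 0; 0 0 -1 0; 0 0 0 1]
T3·…·T1 = [1 0 1/2 0; 0 2 0 0; 0 0 3 0; 0 0 0 1]
T4·…·T1 = [1 0 1/2 0; 0 2 3 0; 0 0 3 0; 0 0 0 1]
T5·…·T1 = [1 0 1/2 0; 0 2 0 0; 0 0 3 0; 0 0 0 1]
T6·…·T1 = [1 0 1/2 0; 2 2 1 0; 0 0 3 0; 0 0 0 1]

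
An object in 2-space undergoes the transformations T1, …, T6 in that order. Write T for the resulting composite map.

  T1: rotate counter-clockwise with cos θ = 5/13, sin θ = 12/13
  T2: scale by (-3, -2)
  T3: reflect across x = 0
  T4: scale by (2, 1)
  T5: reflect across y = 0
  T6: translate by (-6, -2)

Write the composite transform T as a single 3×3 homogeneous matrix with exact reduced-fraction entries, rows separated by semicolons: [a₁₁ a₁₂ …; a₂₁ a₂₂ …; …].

T1 = [5/13 -12/13 0; 12/13 5/13 0; 0 0 1]
T2·T1 = [-15/13 36/13 0; -24/13 -10/13 0; 0 0 1]
T3·…·T1 = [15/13 -36/13 0; -24/13 -10/13 0; 0 0 1]
T4·…·T1 = [30/13 -72/13 0; -24/13 -10/13 0; 0 0 1]
T5·…·T1 = [30/13 -72/13 0; 24/13 10/13 0; 0 0 1]
T6·…·T1 = [30/13 -72/13 -6; 24/13 10/13 -2; 0 0 1]

T = [30/13 -72/13 -6; 24/13 10/13 -2; 0 0 1]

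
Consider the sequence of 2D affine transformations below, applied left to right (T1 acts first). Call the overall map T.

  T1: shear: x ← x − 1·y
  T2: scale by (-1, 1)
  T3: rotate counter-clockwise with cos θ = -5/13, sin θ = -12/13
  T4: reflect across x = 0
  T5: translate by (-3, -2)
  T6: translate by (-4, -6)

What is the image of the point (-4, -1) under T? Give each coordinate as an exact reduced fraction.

T1 shear: x ← x − 1·y: (-4, -1) → (-3, -1)
T2 scale by (-1, 1): (-3, -1) → (3, -1)
T3 rotate counter-clockwise with cos θ = -5/13, sin θ = -12/13: (3, -1) → (-27/13, -31/13)
T4 reflect across x = 0: (-27/13, -31/13) → (27/13, -31/13)
T5 translate by (-3, -2): (27/13, -31/13) → (-12/13, -57/13)
T6 translate by (-4, -6): (-12/13, -57/13) → (-64/13, -135/13)

T(p) = (-64/13, -135/13)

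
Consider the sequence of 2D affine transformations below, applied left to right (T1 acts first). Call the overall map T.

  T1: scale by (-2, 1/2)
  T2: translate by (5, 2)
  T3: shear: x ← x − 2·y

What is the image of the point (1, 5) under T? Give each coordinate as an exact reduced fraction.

T1 scale by (-2, 1/2): (1, 5) → (-2, 5/2)
T2 translate by (5, 2): (-2, 5/2) → (3, 9/2)
T3 shear: x ← x − 2·y: (3, 9/2) → (-6, 9/2)

T(p) = (-6, 9/2)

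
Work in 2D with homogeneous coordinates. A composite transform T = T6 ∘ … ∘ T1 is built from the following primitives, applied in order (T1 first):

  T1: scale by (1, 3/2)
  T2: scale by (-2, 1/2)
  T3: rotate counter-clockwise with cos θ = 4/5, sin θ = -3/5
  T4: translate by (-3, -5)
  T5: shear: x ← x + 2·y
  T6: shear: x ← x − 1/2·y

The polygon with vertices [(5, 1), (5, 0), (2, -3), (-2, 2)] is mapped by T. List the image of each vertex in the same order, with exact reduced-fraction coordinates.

T1 scale by (1, 3/2): (5, 1) → (5, 3/2); (5, 0) → (5, 0); (2, -3) → (2, -9/2); (-2, 2) → (-2, 3)
T2 scale by (-2, 1/2): (5, 3/2) → (-10, 3/4); (5, 0) → (-10, 0); (2, -9/2) → (-4, -9/4); (-2, 3) → (4, 3/2)
T3 rotate counter-clockwise with cos θ = 4/5, sin θ = -3/5: (-10, 3/4) → (-151/20, 33/5); (-10, 0) → (-8, 6); (-4, -9/4) → (-91/20, 3/5); (4, 3/2) → (41/10, -6/5)
T4 translate by (-3, -5): (-151/20, 33/5) → (-211/20, 8/5); (-8, 6) → (-11, 1); (-91/20, 3/5) → (-151/20, -22/5); (41/10, -6/5) → (11/10, -31/5)
T5 shear: x ← x + 2·y: (-211/20, 8/5) → (-147/20, 8/5); (-11, 1) → (-9, 1); (-151/20, -22/5) → (-327/20, -22/5); (11/10, -31/5) → (-113/10, -31/5)
T6 shear: x ← x − 1/2·y: (-147/20, 8/5) → (-163/20, 8/5); (-9, 1) → (-19/2, 1); (-327/20, -22/5) → (-283/20, -22/5); (-113/10, -31/5) → (-41/5, -31/5)

image vertices: (-163/20, 8/5), (-19/2, 1), (-283/20, -22/5), (-41/5, -31/5)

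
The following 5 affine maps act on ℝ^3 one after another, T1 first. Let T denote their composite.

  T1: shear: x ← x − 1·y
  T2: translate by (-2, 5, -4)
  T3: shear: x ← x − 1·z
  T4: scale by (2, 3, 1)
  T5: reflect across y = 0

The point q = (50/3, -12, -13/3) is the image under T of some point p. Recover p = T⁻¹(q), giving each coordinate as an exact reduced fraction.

p = (5, -1, -1/3)

T1 = [1 -1 0 0; 0 1 0 0; 0 0 1 0; 0 0 0 1]
T2·T1 = [1 -1 0 -2; 0 1 0 5; 0 0 1 -4; 0 0 0 1]
T3·…·T1 = [1 -1 -1 2; 0 1 0 5; 0 0 1 -4; 0 0 0 1]
T4·…·T1 = [2 -2 -2 4; 0 3 0 15; 0 0 1 -4; 0 0 0 1]
T5·…·T1 = [2 -2 -2 4; 0 -3 0 -15; 0 0 1 -4; 0 0 0 1]
det M = -6; M⁻¹ = [1/2 -1/3 1 -3; 0 -1/3 0 -5; 0 0 1 4; 0 0 0 1]
M⁻¹ · (50/3, -12, -13/3)ᵀ = (5, -1, -1/3)ᵀ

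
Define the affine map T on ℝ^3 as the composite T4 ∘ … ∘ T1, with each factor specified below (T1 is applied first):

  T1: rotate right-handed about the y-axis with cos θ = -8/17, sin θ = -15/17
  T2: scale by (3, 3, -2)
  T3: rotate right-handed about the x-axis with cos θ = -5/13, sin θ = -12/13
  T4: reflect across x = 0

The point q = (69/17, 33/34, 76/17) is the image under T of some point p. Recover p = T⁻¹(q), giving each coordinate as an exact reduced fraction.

p = (1, -3/2, 1)

T1 = [-8/17 0 -15/17 0; 0 1 0 0; 15/17 0 -8/17 0; 0 0 0 1]
T2·T1 = [-24/17 0 -45/17 0; 0 3 0 0; -30/17 0 16/17 0; 0 0 0 1]
T3·…·T1 = [-24/17 0 -45/17 0; -360/221 -15/13 192/221 0; 150/221 -36/13 -80/221 0; 0 0 0 1]
T4·…·T1 = [24/17 0 45/17 0; -360/221 -15/13 192/221 0; 150/221 -36/13 -80/221 0; 0 0 0 1]
det M = 18; M⁻¹ = [8/51 -90/221 75/442 0; 0 -5/39 -4/13 0; 5/17 48/221 -20/221 0; 0 0 0 1]
M⁻¹ · (69/17, 33/34, 76/17)ᵀ = (1, -3/2, 1)ᵀ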